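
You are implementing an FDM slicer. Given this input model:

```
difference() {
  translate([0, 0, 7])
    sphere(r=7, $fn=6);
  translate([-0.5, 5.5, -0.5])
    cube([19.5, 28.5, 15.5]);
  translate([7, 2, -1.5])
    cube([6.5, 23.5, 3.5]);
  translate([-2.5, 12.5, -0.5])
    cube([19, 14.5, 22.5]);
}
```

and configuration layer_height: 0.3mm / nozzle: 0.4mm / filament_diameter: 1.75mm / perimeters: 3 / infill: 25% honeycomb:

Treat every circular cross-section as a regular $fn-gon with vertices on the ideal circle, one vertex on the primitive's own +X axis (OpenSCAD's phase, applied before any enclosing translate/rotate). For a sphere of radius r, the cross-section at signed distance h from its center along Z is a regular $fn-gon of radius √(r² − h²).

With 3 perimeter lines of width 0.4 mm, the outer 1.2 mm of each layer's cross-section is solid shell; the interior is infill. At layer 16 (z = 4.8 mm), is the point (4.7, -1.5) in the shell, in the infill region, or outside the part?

shell

At z = 4.8 mm: the r=7 sphere slices to a regular 6-gon of circumradius 6.645 (√(r²−h²) with h=2.2 from center); the 19.5×28.5 cube at (-0.5, 5.5) contributes its full rectangle; the cube at (7, 2) is absent (z outside [-1.5, 2]); the cube at (-2.5, 12.5) (footprint 19×14.5) is included at this height; After the difference (first − rest): starting from the r=7 sphere, the 19.5×28.5 cube at (-0.5, 5.5) partially overlaps it — only the 0.99 mm² overlap (of its 555.75 mm²) is removed, clipping the outline; the 19×14.5 cube at (-2.5, 12.5) misses the remaining region (no effect) — 1 connected region. Overall, the cross-section is a single solid region. The nearest boundary edge runs (6.65, 0.00)→(3.32, -5.75); distance from the point to it = 0.93 mm. The point is inside the cross-section, 0.93 mm from the nearest boundary — within the 1.2 mm shell band (3 × 0.4).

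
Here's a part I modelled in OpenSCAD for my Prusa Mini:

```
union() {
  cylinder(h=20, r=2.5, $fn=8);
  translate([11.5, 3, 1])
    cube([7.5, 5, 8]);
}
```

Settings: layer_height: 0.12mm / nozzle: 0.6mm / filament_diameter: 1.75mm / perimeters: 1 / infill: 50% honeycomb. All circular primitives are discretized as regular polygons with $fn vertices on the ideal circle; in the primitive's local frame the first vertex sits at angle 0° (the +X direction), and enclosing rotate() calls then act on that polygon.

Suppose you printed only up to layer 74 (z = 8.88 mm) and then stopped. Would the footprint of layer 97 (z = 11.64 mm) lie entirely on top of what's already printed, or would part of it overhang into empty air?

Compare the two slices. At z = 8.88: the cylinder: section is a regular 8-gon, circumradius r=2.5 (area = (8/2)·2.500²·sin(360°/8) = 17.68 mm²); the cube at (11.5, 3) (footprint 7.5×5) is included at this height (area 37.50 mm²); Merging all regions: the 2 present regions are separate (no shared area or edge), so areas and boundary lengths simply add and each stays a separate island — area = 55.18 mm². At z = 11.64: the r=2.5 cylinder gives a regular 8-gon of circumradius 2.5 (constant along its height) (area = (8/2)·2.500²·sin(360°/8) = 17.68 mm²); the cube at (11.5, 3) does not reach this height (z outside [1, 9]); Merging all regions: only the r=2.5 cylinder is present, so the union is just that shape — area = 17.68 mm². Checking containment: the cross-section at z = 11.64 is a subset of the cross-section at z = 8.88.

entirely on top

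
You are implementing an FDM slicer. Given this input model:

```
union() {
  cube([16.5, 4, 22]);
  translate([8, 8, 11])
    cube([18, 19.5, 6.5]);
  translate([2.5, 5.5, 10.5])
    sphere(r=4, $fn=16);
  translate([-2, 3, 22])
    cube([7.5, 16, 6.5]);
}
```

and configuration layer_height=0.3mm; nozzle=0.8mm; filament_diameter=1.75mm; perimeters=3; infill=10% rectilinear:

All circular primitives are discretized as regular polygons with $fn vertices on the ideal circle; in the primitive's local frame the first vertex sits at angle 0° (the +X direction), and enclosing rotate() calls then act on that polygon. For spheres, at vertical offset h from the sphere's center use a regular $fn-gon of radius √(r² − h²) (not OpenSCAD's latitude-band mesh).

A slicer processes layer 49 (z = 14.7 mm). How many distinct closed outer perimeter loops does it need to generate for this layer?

At z = 14.7 mm: the cube (footprint 16.5×4) is included at this height; the 18×19.5 cube at (8, 8) contributes its full rectangle; the sphere at (2.5, 5.5) does not reach this height (|z−center|=4.200 > r=4); the cube at (-2, 3) does not reach this height (z outside [22, 28.5]); Merging all regions: the 2 present regions are separate (no shared area or edge), so areas and boundary lengths simply add and each stays a separate island — 2 connected regions. The result has 2 disconnected regions.

2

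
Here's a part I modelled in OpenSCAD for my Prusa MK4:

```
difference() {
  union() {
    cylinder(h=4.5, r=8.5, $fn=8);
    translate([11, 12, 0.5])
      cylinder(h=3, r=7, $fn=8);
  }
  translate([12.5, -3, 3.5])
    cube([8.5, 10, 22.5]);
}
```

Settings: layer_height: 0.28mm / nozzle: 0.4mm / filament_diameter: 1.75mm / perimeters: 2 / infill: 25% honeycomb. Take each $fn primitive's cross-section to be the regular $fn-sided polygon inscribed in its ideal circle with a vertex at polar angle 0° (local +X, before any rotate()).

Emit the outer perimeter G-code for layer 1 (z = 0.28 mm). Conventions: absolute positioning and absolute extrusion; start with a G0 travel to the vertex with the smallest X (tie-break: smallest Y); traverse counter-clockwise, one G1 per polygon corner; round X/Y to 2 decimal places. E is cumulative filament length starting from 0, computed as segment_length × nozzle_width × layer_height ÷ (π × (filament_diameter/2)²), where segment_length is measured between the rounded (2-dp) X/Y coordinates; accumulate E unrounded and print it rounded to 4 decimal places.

G0 X-8.50 Y0.00 Z0.28
G1 X-6.01 Y-6.01 E0.3029
G1 X0.00 Y-8.50 E0.6058
G1 X6.01 Y-6.01 E0.9088
G1 X8.50 Y0.00 E1.2117
G1 X6.01 Y6.01 E1.5146
G1 X0.00 Y8.50 E1.8175
G1 X-6.01 Y6.01 E2.1204
G1 X-8.50 Y0.00 E2.4233

At z = 0.28 mm: the r=8.5 cylinder contributes a regular 8-gon of circumradius 8.5; the cylinder at (11, 12) is absent (z outside [0.5, 3.5]); Combining (union): only the r=8.5 cylinder is present, so the union is just that shape — 1 connected region; the cube at (12.5, -3) is absent (z outside [3.5, 26]); Subtracting the remaining from the first: none of the subtracted shapes is present at this height, so that combined region is unchanged — 1 connected region. The outline is a single polygon with 8 vertices. Extrusion per mm of travel: 0.4 × 0.28 / (π × 0.875²) = 0.046564. Accumulating E over each segment gives final E = 2.4233.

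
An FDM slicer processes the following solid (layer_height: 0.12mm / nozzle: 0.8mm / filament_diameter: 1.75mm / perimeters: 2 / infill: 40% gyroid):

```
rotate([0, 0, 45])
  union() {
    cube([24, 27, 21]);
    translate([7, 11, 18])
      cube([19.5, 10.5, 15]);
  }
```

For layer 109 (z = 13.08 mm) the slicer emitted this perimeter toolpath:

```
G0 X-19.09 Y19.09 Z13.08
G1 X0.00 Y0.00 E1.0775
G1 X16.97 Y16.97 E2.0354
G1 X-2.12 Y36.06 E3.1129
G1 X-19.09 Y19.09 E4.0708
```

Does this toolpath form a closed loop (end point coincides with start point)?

Start point (G0): (-19.09, 19.09). End point (last G1): the path returns to the start — closed.

yes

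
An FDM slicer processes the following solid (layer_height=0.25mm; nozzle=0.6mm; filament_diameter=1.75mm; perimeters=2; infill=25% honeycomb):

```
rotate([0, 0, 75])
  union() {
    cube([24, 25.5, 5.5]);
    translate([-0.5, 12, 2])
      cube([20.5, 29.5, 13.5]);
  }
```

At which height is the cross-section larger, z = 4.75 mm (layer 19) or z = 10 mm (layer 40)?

layer 19 (z = 4.75 mm)

Layer 19 (z = 4.75): the 24×25.5 cube contributes its full rectangle (area 612.00 mm²); the cube at (-0.5, 12) (footprint 20.5×29.5) is included at this height (area 604.75 mm²); Taking the union: the regions partially overlap — summed areas 1216.75 mm² minus the doubly-counted overlap 270.00 mm² gives 946.75 mm² — area = 946.75 mm²; (rotated 75° about Z; rotation is an isometry so areas/perimeters/island counts are preserved). So its area = 946.75 mm². Layer 40 (z = 10): the cube is absent (z outside [0, 5.5]); the cube at (-0.5, 12) is present — its section is the full 20.5×29.5 rectangle (area 604.75 mm²); Combining (union): only the 20.5×29.5 cube at (-0.5, 12) is present, so the union is just that shape — area = 604.75 mm²; (rotated 75° about Z; rotation is an isometry so areas/perimeters/island counts are preserved). So its area = 604.75 mm². Layer 19 is larger (946.75 vs 604.75 mm²).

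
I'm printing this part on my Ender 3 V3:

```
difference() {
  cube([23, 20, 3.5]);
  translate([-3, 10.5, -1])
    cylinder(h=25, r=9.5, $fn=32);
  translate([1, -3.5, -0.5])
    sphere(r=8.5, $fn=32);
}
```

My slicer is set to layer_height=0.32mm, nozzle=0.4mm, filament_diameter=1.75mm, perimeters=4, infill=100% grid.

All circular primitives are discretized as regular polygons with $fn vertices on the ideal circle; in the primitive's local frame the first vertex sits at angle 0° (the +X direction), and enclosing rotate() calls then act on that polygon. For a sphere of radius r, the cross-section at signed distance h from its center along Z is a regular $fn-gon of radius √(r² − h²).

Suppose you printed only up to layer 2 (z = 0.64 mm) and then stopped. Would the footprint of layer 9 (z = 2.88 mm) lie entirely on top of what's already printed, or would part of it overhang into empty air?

part overhangs

Compare the two slices. At z = 0.64: the cube (footprint 23×20) is included at this height (area 460.00 mm²); the r=9.5 cylinder at (-3, 10.5) gives a regular 32-gon of circumradius 9.5 (constant along its height) (area = (32/2)·9.500²·sin(360°/32) = 281.71 mm²); the r=8.5 sphere at (1, -3.5) slices to a regular 32-gon of circumradius 8.423 (√(r²−h²) with h=1.14 from center) (area = (32/2)·8.423²·sin(360°/32) = 221.47 mm²); After the difference (first − rest): starting from the 23×20 cube (460.00 mm²), the r=9.5 cylinder at (-3, 10.5) partially overlaps it — only the 85.01 mm² overlap (of its 281.71 mm²) is removed, clipping the outline; the r=8.5 sphere at (1, -3.5) partially overlaps it — only the 22.99 mm² overlap (of its 221.47 mm²) is removed, clipping the outline — area = 352.00 mm². At z = 2.88: the 23×20 cube contributes its full rectangle (area 460.00 mm²); the r=9.5 cylinder at (-3, 10.5) gives a regular 32-gon of circumradius 9.5 (constant along its height) (area = (32/2)·9.500²·sin(360°/32) = 281.71 mm²); the sphere at (1, -3.5): section is a regular 32-gon, circumradius = √(r²−h²) = √(8.5²−3.38²) = 7.799 (area = (32/2)·7.799²·sin(360°/32) = 189.86 mm²); Subtracting the remaining from the first: starting from the 23×20 cube (460.00 mm²), the r=9.5 cylinder at (-3, 10.5) partially overlaps it — only the 85.01 mm² overlap (of its 281.71 mm²) is removed, clipping the outline; the r=8.5 sphere at (1, -3.5) partially overlaps it — only the 19.21 mm² overlap (of its 189.86 mm²) is removed, clipping the outline — area = 355.78 mm². Checking containment: at z = 2.88 the cross-section extends beyond the z = 0.64 cross-section by about 3.78 mm².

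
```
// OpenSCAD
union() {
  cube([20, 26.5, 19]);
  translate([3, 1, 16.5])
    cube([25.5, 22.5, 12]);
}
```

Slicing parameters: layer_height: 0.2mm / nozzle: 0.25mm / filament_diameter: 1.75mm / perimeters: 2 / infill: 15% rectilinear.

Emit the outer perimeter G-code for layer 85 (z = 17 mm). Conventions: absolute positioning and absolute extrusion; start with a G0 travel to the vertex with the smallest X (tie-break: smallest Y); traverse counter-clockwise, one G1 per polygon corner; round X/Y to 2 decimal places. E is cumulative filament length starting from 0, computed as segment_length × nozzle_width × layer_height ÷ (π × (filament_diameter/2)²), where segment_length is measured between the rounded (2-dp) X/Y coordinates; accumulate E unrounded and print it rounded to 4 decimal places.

G0 X0.00 Y0.00 Z17.00
G1 X20.00 Y0.00 E0.4158
G1 X20.00 Y1.00 E0.4365
G1 X28.50 Y1.00 E0.6132
G1 X28.50 Y23.50 E1.0810
G1 X20.00 Y23.50 E1.2576
G1 X20.00 Y26.50 E1.3200
G1 X0.00 Y26.50 E1.7358
G1 X0.00 Y0.00 E2.2866

At z = 17 mm: the cube (footprint 20×26.5) is included at this height; the cube at (3, 1) (footprint 25.5×22.5) is included at this height; Merging all regions: the regions partially overlap (shared area 382.50 mm²), so overlapping operands fuse into one piece — 1 connected region. The outline is a single polygon with 8 vertices. Extrusion per mm of travel: 0.25 × 0.2 / (π × 0.875²) = 0.020788. Accumulating E over each segment gives final E = 2.2866.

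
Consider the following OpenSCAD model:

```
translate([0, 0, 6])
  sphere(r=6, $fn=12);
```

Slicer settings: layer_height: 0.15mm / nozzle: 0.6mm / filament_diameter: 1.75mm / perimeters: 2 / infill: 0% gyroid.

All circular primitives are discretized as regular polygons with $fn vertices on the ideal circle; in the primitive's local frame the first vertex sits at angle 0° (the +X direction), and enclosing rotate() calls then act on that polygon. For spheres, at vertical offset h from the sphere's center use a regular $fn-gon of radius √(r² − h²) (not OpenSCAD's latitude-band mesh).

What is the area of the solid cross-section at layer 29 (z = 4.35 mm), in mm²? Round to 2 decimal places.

At z = 4.35 mm: the sphere: section is a regular 12-gon, circumradius = √(r²−h²) = √(6²−1.65²) = 5.769 (area = (12/2)·5.769²·sin(360°/12) = 99.83 mm²). Overall, the cross-section is a single solid region. Net area = 99.83 mm².

99.83 mm²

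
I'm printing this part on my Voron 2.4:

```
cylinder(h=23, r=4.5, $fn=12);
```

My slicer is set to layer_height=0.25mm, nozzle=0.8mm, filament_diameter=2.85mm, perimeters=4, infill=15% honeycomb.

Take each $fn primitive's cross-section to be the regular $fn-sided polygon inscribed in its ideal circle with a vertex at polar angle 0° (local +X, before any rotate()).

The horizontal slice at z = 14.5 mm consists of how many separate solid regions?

1

At z = 14.5 mm: the r=4.5 cylinder gives a regular 12-gon of circumradius 4.5 (constant along its height). The result has 1 disconnected region.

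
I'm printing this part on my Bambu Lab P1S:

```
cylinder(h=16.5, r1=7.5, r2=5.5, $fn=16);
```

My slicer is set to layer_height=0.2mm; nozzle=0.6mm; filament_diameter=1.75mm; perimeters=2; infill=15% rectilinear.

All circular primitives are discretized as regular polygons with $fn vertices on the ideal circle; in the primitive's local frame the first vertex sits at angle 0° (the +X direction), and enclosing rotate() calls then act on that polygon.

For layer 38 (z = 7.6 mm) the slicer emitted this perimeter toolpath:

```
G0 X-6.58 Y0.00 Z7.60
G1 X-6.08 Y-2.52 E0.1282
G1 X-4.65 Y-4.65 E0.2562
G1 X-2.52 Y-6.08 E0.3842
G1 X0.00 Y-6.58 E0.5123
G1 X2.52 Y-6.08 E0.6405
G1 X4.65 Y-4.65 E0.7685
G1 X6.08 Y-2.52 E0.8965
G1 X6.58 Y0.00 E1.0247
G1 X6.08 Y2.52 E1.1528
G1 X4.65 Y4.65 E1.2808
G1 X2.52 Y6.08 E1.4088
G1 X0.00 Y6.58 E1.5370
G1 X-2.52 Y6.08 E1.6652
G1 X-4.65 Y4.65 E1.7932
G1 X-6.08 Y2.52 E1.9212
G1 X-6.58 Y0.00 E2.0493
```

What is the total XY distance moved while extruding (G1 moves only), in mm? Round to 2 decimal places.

41.08 mm

Sum the Euclidean lengths of each G1 segment: total = 41.08 mm.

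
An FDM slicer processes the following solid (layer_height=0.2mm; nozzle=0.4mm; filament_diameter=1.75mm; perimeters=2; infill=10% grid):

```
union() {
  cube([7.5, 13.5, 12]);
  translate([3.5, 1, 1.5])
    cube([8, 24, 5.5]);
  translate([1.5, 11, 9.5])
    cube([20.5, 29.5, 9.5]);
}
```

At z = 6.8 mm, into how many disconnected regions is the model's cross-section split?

1

At z = 6.8 mm: the cube is present — its section is the full 7.5×13.5 rectangle; the 8×24 cube at (3.5, 1) contributes its full rectangle; the cube at (1.5, 11) is absent (z outside [9.5, 19]); Combining (union): the regions partially overlap (shared area 50.00 mm²), so overlapping operands fuse into one piece — 1 connected region. The result has 1 disconnected region.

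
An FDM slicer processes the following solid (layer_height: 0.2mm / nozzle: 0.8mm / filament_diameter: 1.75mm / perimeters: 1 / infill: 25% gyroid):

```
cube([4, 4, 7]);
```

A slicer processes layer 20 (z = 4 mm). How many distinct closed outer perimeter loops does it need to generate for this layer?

At z = 4 mm: the cube is present — its section is the full 4×4 rectangle. The result has 1 disconnected region.

1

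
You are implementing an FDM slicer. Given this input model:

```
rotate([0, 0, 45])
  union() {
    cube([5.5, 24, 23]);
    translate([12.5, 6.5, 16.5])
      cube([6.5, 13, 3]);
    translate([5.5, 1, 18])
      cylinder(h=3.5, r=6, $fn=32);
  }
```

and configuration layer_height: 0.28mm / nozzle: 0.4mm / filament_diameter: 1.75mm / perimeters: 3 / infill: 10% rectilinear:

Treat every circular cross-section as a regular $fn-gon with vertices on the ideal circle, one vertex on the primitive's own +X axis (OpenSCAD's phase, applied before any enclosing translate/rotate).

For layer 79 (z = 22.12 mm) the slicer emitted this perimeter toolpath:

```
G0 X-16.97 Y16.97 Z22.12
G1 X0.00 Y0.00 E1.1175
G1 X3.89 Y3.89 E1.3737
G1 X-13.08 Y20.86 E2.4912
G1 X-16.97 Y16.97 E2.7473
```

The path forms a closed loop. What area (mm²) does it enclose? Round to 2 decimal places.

132.03 mm²

Apply the shoelace formula to the sequence of (X, Y) vertices; enclosed area = 132.03 mm².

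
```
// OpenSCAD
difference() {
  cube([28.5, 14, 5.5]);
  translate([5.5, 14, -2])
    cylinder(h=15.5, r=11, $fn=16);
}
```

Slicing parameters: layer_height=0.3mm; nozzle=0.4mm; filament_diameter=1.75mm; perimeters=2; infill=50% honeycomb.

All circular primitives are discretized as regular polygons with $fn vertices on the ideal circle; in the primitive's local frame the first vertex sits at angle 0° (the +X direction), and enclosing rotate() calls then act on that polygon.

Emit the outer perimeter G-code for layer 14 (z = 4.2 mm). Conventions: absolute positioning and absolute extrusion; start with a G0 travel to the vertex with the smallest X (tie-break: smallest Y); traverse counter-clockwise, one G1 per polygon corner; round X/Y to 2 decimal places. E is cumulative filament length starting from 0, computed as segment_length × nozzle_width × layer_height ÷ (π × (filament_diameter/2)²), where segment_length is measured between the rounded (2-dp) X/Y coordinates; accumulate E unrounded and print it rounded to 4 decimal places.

At z = 4.2 mm: the 28.5×14 cube contributes its full rectangle; the cylinder at (5.5, 14): section is a regular 16-gon, circumradius r=11; After the difference (first − rest): starting from the 28.5×14 cube, the r=11 cylinder at (5.5, 14) partially overlaps it — only the 149.71 mm² overlap (of its 370.44 mm²) is removed, clipping the outline — 1 connected region. The outline is a single polygon with 10 vertices. Extrusion per mm of travel: 0.4 × 0.3 / (π × 0.875²) = 0.049890. Accumulating E over each segment gives final E = 4.1015.

G0 X0.00 Y0.00 Z4.20
G1 X28.50 Y0.00 E1.4219
G1 X28.50 Y14.00 E2.1203
G1 X16.50 Y14.00 E2.7190
G1 X15.66 Y9.79 E2.9332
G1 X13.28 Y6.22 E3.1473
G1 X9.71 Y3.84 E3.3613
G1 X5.50 Y3.00 E3.5755
G1 X1.29 Y3.84 E3.7897
G1 X0.00 Y4.70 E3.8670
G1 X0.00 Y0.00 E4.1015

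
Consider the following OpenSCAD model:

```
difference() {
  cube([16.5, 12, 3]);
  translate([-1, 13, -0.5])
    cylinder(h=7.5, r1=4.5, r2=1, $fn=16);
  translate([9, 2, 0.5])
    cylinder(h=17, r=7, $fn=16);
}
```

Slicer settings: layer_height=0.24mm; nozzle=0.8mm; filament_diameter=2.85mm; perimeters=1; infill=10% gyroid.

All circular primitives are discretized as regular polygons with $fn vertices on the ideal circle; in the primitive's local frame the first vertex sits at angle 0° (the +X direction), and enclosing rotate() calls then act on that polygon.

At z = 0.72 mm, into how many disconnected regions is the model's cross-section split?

At z = 0.72 mm: the cube (footprint 16.5×12) is included at this height; the cone at (-1, 13): at t=0.163 of its height the radius interpolates to r₁+(r₂−r₁)t = 3.931, giving a regular 16-gon of that circumradius; the r=7 cylinder at (9, 2) contributes a regular 16-gon of circumradius 7; Subtracting the remaining from the first: starting from the 16.5×12 cube, the cone at (-1, 13) partially overlaps it — only the 5.16 mm² overlap (of its 47.30 mm²) is removed, clipping the outline; the r=7 cylinder at (9, 2) partially overlaps it — only the 102.21 mm² overlap (of its 150.01 mm²) is removed, clipping the outline — 1 connected region. The result has 1 disconnected region.

1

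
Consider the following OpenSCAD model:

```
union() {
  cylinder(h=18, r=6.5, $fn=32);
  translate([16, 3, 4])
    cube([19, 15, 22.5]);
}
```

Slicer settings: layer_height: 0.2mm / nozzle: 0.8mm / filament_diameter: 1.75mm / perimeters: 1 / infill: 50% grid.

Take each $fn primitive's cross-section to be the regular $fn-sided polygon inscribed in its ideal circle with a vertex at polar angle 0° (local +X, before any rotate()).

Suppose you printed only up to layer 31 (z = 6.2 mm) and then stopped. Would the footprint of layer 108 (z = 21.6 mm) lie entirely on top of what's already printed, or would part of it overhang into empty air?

entirely on top

Compare the two slices. At z = 6.2: the r=6.5 cylinder contributes a regular 32-gon of circumradius 6.5 (area = (32/2)·6.500²·sin(360°/32) = 131.88 mm²); the cube at (16, 3) (footprint 19×15) is included at this height (area 285.00 mm²); Combining (union): the 2 present regions are separate (no shared area or edge), so areas and boundary lengths simply add and each stays a separate island — area = 416.88 mm². At z = 21.6: the cylinder does not reach this height (z outside [0, 18]); the cube at (16, 3) is present — its section is the full 19×15 rectangle (area 285.00 mm²); Taking the union: only the 19×15 cube at (16, 3) is present, so the union is just that shape — area = 285.00 mm². Checking containment: the cross-section at z = 21.6 is a subset of the cross-section at z = 6.2.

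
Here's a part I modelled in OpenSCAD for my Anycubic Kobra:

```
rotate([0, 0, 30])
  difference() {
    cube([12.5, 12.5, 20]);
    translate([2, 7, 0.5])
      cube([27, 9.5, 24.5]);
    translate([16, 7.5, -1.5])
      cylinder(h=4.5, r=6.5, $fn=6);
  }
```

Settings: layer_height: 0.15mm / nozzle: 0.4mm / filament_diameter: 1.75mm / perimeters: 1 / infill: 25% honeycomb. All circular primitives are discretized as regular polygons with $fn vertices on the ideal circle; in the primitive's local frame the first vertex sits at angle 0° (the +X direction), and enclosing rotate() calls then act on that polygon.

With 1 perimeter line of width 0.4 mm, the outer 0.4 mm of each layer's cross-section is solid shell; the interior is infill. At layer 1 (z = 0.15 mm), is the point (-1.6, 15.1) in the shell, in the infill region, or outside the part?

outside

At z = 0.15 mm: the 12.5×12.5 cube contributes its full rectangle; the cube at (2, 7) is absent (z outside [0.5, 25]); the cylinder at (16, 7.5): section is a regular 6-gon, circumradius r=6.5; Subtracting the remaining from the first: starting from the 12.5×12.5 cube, the r=6.5 cylinder at (16, 7.5) partially overlaps it — only the 15.58 mm² overlap (of its 109.77 mm²) is removed, clipping the outline — 1 connected region; (whole slice rotated 30° about Z — lengths, areas and connectivity unchanged). Overall, the cross-section is a single solid region. Undo the 30° rotation: the query point maps to (6.164, 13.877) in the un-rotated model frame. The nearest boundary edge runs (0.00, 12.50)→(12.39, 12.50); distance from the point to it = 1.38 mm. The point is not inside any of the regions above, so it lies outside the cross-section (1.38 mm from the nearest boundary).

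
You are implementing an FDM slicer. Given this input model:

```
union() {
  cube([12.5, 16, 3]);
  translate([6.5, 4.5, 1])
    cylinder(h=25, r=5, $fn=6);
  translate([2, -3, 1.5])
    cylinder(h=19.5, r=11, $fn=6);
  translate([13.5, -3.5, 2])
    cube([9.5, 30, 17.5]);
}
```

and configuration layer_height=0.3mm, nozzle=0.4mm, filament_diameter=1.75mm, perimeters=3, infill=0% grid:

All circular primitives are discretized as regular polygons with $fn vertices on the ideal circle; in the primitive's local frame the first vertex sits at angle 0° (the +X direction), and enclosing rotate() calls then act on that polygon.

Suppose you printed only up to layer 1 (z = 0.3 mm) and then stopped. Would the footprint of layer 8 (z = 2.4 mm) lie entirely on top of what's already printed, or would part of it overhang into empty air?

part overhangs

Compare the two slices. At z = 0.3: the cube is present — its section is the full 12.5×16 rectangle (area 200.00 mm²); the cylinder at (6.5, 4.5) does not reach this height (z outside [1, 26]); the cylinder at (2, -3) does not reach this height (z outside [1.5, 21]); the cube at (13.5, -3.5) is absent (z outside [2, 19.5]); Combining (union): only the 12.5×16 cube is present, so the union is just that shape — area = 200.00 mm². At z = 2.4: the cube is present — its section is the full 12.5×16 rectangle (area 200.00 mm²); the r=5 cylinder at (6.5, 4.5) gives a regular 6-gon of circumradius 5 (constant along its height) (area = (6/2)·5.000²·sin(360°/6) = 64.95 mm²); the r=11 cylinder at (2, -3) gives a regular 6-gon of circumradius 11 (constant along its height) (area = (6/2)·11.000²·sin(360°/6) = 314.37 mm²); the 9.5×30 cube at (13.5, -3.5) contributes its full rectangle (area 285.00 mm²); Merging all regions: the regions partially overlap — summed areas 864.32 mm² minus the doubly-counted overlap 126.19 mm² gives 738.12 mm² — area = 738.12 mm². Checking containment: at z = 2.4 the cross-section extends beyond the z = 0.3 cross-section by about 538.12 mm².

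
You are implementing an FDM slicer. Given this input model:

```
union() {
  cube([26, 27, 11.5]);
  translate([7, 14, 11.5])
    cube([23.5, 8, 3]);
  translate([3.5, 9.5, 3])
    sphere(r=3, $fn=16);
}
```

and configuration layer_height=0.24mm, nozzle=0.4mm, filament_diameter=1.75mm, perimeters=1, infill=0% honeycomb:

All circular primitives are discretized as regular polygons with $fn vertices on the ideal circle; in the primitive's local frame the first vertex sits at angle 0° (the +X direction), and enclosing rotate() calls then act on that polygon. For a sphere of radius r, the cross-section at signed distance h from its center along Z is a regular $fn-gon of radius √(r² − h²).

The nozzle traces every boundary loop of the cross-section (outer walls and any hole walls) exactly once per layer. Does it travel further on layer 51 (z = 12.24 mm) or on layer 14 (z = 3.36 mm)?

layer 14 (z = 3.36 mm)

Layer 51 (z = 12.24): the cube is not intersected at this z (z outside [0, 11.5]); the cube at (7, 14) (footprint 23.5×8) is included at this height (perimeter 63.00 mm); the sphere at (3.5, 9.5) is not intersected at this z (|z−center|=9.240 > r=3); Merging all regions: only the 23.5×8 cube at (7, 14) is present, so the union is just that shape — boundary = 63.00 mm. So its perimeter = 63.00 mm. Layer 14 (z = 3.36): the cube (footprint 26×27) is included at this height (perimeter 106.00 mm); the cube at (7, 14) is absent (z outside [11.5, 14.5]); the r=3 sphere at (3.5, 9.5) contributes a regular 16-gon of circumradius √(3²−0.36²) = 2.978 (perimeter = 2·16·2.978·sin(180°/16) = 18.59 mm); Combining (union): the r=3 sphere at (3.5, 9.5) lies entirely inside the 26×27 cube, so the union is just the 26×27 cube — boundary = 106.00 mm. So its perimeter = 106.00 mm. Layer 14 is larger (106.00 vs 63.00 mm).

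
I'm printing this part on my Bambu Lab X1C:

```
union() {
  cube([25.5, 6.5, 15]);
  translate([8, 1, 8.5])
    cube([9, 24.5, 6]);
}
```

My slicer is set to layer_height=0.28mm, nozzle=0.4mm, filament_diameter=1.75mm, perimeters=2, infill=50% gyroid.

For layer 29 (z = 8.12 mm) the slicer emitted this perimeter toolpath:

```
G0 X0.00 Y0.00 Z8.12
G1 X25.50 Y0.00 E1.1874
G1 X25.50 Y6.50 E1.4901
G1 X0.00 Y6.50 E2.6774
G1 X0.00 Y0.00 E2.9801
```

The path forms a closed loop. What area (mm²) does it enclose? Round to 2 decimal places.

165.75 mm²

Apply the shoelace formula to the sequence of (X, Y) vertices; enclosed area = 165.75 mm².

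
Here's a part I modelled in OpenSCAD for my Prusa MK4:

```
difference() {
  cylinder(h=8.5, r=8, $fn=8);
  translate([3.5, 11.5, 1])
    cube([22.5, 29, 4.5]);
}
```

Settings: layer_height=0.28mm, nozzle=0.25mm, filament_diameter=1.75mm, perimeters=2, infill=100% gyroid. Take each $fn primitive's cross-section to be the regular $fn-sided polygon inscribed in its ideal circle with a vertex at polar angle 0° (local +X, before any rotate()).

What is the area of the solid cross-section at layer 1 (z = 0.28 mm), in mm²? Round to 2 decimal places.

At z = 0.28 mm: the r=8 cylinder gives a regular 8-gon of circumradius 8 (constant along its height) (area = (8/2)·8.000²·sin(360°/8) = 181.02 mm²); the cube at (3.5, 11.5) is not intersected at this z (z outside [1, 5.5]); Subtracting the remaining from the first: none of the subtracted shapes is present at this height, so the r=8 cylinder is unchanged — area = 181.02 mm². Overall, the cross-section is a single solid region. Net area = 181.02 mm².

181.02 mm²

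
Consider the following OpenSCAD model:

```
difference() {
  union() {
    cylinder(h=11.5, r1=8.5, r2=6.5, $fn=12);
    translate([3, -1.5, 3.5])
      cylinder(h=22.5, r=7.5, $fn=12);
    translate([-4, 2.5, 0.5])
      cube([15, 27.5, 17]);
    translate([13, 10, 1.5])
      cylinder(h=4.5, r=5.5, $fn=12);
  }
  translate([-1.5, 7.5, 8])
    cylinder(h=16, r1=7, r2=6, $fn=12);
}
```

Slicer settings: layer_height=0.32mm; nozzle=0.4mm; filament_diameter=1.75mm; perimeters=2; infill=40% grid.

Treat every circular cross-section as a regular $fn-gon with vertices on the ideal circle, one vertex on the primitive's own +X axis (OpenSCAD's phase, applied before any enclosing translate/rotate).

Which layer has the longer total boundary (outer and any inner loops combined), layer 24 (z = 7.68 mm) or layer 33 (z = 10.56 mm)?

layer 33 (z = 10.56 mm)

Layer 24 (z = 7.68): the cone (r1=8.5→r2=6.5) has section circumradius 7.164 here — a regular 12-gon (perimeter = 2·12·7.164·sin(180°/12) = 44.50 mm); the r=7.5 cylinder at (3, -1.5) gives a regular 12-gon of circumradius 7.5 (constant along its height) (perimeter = 2·12·7.500·sin(180°/12) = 46.59 mm); the 15×27.5 cube at (-4, 2.5) contributes its full rectangle (perimeter 85.00 mm); the cylinder at (13, 10) is not intersected at this z (z outside [1.5, 6]); Combining (union): the regions partially overlap (shared area 157.38 mm²), so the edge portions inside another operand are dropped and the merged outline is re-measured after clipping — boundary = 105.94 mm; the cone at (-1.5, 7.5) is absent (z outside [8, 24]); After the difference (first − rest): none of the subtracted shapes is present at this height, so that combined region is unchanged — boundary = 105.94 mm. So its perimeter = 105.94 mm. Layer 33 (z = 10.56): the cone contributes a regular 12-gon of circumradius 6.663 (interpolated between r1=8.5 and r2=6.5 at t=0.918) (perimeter = 2·12·6.663·sin(180°/12) = 41.39 mm); the r=7.5 cylinder at (3, -1.5) gives a regular 12-gon of circumradius 7.5 (constant along its height) (perimeter = 2·12·7.500·sin(180°/12) = 46.59 mm); the cube at (-4, 2.5) (footprint 15×27.5) is included at this height (perimeter 85.00 mm); the cylinder at (13, 10) does not reach this height (z outside [1.5, 6]); Taking the union: the regions partially overlap (shared area 143.63 mm²), so the edge portions inside another operand are dropped and the merged outline is re-measured after clipping — boundary = 105.24 mm; the cone at (-1.5, 7.5) (r1=7→r2=6) has section circumradius 6.840 here — a regular 12-gon (perimeter = 2·12·6.840·sin(180°/12) = 42.49 mm); After the difference (first − rest): starting from the result so far, the cone at (-1.5, 7.5) partially overlaps it — only the 107.22 mm² overlap (of its 140.36 mm²) is removed, clipping the outline — boundary = 122.27 mm. So its perimeter = 122.27 mm. Layer 33 is larger (122.27 vs 105.94 mm).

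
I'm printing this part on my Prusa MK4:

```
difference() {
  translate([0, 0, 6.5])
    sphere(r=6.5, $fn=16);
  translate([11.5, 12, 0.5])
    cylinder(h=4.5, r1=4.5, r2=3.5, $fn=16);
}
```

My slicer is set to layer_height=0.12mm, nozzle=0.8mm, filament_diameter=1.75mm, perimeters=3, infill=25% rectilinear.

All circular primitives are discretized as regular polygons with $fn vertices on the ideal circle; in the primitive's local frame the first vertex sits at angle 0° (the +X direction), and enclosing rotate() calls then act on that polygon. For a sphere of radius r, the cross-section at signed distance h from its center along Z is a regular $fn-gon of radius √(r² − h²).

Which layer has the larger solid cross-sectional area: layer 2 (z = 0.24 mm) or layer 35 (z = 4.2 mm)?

layer 35 (z = 4.2 mm)

Layer 2 (z = 0.24): the sphere: section is a regular 16-gon, circumradius = √(r²−h²) = √(6.5²−6.26²) = 1.750 (area = (16/2)·1.750²·sin(360°/16) = 9.38 mm²); the cone at (11.5, 12) is not intersected at this z (z outside [0.5, 5]); After the difference (first − rest): none of the subtracted shapes is present at this height, so the r=6.5 sphere is unchanged — area = 9.38 mm². So its area = 9.38 mm². Layer 35 (z = 4.2): the r=6.5 sphere slices to a regular 16-gon of circumradius 6.079 (√(r²−h²) with h=2.3 from center) (area = (16/2)·6.079²·sin(360°/16) = 113.15 mm²); the cone at (11.5, 12) (r1=4.5→r2=3.5) has section circumradius 3.678 here — a regular 16-gon (area = (16/2)·3.678²·sin(360°/16) = 41.41 mm²); Subtracting the remaining from the first: starting from the r=6.5 sphere (113.15 mm²), the cone at (11.5, 12) misses the remaining region (no effect) — area = 113.15 mm². So its area = 113.15 mm². Layer 35 is larger (113.15 vs 9.38 mm²).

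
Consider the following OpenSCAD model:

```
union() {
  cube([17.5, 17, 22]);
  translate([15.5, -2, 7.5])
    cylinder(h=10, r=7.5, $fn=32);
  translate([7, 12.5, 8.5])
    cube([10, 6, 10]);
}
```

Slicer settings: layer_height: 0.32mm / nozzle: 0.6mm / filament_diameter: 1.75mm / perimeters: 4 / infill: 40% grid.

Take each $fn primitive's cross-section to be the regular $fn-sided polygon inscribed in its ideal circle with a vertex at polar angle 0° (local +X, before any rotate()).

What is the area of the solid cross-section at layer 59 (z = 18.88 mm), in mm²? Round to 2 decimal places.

At z = 18.88 mm: the cube (footprint 17.5×17) is included at this height (area 297.50 mm²); the cylinder at (15.5, -2) is not intersected at this z (z outside [7.5, 17.5]); the cube at (7, 12.5) is not intersected at this z (z outside [8.5, 18.5]); Taking the union: only the 17.5×17 cube is present, so the union is just that shape — area = 297.50 mm². Overall, the cross-section is a single solid region. Net area = 297.50 mm².

297.50 mm²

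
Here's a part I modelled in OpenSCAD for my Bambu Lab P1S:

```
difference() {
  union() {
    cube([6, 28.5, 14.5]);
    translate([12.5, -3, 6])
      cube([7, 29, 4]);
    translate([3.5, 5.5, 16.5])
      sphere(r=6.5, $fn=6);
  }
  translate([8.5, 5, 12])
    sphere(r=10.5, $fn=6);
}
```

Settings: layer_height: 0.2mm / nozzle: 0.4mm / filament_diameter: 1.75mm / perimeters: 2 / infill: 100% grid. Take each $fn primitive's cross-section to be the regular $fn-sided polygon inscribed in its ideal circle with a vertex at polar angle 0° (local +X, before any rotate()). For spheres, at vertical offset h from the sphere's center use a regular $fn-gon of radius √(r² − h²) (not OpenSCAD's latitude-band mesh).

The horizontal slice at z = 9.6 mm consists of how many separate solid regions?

3

At z = 9.6 mm: the cube (footprint 6×28.5) is included at this height; the 7×29 cube at (12.5, -3) contributes its full rectangle; the sphere at (3.5, 5.5) is absent (|z−center|=6.900 > r=6.5); Merging all regions: the 2 present regions are separate (no shared area or edge), so areas and boundary lengths simply add and each stays a separate island — 2 connected regions; the r=10.5 sphere at (8.5, 5) slices to a regular 6-gon of circumradius 10.222 (√(r²−h²) with h=2.4 from center); Taking the first minus the rest: starting from that combined region, the r=10.5 sphere at (8.5, 5) partially overlaps it — only the 135.75 mm² overlap (of its 271.47 mm²) is removed, clipping the outline — 3 connected regions. The result has 3 disconnected regions.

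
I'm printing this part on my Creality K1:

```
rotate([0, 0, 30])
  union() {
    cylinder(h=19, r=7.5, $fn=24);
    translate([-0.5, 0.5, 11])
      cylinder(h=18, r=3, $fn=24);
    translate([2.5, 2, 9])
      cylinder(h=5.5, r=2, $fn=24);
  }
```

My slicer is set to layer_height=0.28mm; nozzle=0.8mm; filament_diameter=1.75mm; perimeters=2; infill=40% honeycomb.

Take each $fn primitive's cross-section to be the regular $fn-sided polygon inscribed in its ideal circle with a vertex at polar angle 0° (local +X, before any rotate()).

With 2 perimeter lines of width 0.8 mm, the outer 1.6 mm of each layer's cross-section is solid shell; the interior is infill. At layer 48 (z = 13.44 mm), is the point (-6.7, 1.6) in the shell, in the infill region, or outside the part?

shell

At z = 13.44 mm: the r=7.5 cylinder gives a regular 24-gon of circumradius 7.5 (constant along its height); the r=3 cylinder at (-0.5, 0.5) contributes a regular 24-gon of circumradius 3; the r=2 cylinder at (2.5, 2) gives a regular 24-gon of circumradius 2 (constant along its height); Combining (union): the regions partially overlap (shared area 40.38 mm²), so overlapping operands fuse into one piece — 1 connected region; (whole slice rotated 30° about Z — lengths, areas and connectivity unchanged). Overall, the cross-section is a single solid region. Undo the 30° rotation: the query point maps to (-5.002, 4.736) in the un-rotated model frame. The nearest boundary edge runs (-6.50, 3.75)→(-5.30, 5.30); distance from the point to it = 0.58 mm. The point is inside the cross-section, 0.58 mm from the nearest boundary — within the 1.6 mm shell band (2 × 0.8).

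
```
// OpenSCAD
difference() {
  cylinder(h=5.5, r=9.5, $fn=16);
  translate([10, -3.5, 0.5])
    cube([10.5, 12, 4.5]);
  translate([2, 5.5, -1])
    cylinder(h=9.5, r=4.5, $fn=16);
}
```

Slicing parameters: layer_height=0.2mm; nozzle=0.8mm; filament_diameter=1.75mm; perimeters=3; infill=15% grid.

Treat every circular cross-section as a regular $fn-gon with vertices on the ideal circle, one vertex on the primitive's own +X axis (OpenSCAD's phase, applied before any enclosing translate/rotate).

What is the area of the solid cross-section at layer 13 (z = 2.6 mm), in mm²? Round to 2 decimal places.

At z = 2.6 mm: the r=9.5 cylinder gives a regular 16-gon of circumradius 9.5 (constant along its height) (area = (16/2)·9.500²·sin(360°/16) = 276.30 mm²); the cube at (10, -3.5) is present — its section is the full 10.5×12 rectangle (area 126.00 mm²); the cylinder at (2, 5.5): section is a regular 16-gon, circumradius r=4.5 (area = (16/2)·4.500²·sin(360°/16) = 61.99 mm²); After the difference (first − rest): starting from the r=9.5 cylinder (276.30 mm²), the 10.5×12 cube at (10, -3.5) misses the remaining region (no effect); the r=4.5 cylinder at (2, 5.5) partially overlaps it — only the 57.57 mm² overlap (of its 61.99 mm²) is removed, clipping the outline — area = 218.73 mm². Overall, the cross-section is a single solid region. Net area = 218.73 mm².

218.73 mm²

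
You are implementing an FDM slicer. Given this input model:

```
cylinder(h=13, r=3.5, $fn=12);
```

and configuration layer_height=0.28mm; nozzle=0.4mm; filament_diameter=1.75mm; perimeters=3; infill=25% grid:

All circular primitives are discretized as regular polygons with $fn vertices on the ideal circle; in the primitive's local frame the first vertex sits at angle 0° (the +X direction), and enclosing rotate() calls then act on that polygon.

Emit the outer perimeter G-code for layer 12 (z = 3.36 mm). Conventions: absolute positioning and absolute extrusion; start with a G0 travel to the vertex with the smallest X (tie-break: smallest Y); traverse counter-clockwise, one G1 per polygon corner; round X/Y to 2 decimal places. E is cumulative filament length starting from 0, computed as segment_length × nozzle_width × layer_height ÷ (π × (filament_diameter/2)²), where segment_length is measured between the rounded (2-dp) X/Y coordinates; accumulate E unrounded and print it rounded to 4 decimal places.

G0 X-3.50 Y0.00 Z3.36
G1 X-3.03 Y-1.75 E0.0844
G1 X-1.75 Y-3.03 E0.1687
G1 X0.00 Y-3.50 E0.2530
G1 X1.75 Y-3.03 E0.3374
G1 X3.03 Y-1.75 E0.4217
G1 X3.50 Y0.00 E0.5061
G1 X3.03 Y1.75 E0.5905
G1 X1.75 Y3.03 E0.6747
G1 X0.00 Y3.50 E0.7591
G1 X-1.75 Y3.03 E0.8435
G1 X-3.03 Y1.75 E0.9278
G1 X-3.50 Y0.00 E1.0122

At z = 3.36 mm: the r=3.5 cylinder gives a regular 12-gon of circumradius 3.5 (constant along its height). The outline is a single polygon with 12 vertices. Extrusion per mm of travel: 0.4 × 0.28 / (π × 0.875²) = 0.046564. Accumulating E over each segment gives final E = 1.0122.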